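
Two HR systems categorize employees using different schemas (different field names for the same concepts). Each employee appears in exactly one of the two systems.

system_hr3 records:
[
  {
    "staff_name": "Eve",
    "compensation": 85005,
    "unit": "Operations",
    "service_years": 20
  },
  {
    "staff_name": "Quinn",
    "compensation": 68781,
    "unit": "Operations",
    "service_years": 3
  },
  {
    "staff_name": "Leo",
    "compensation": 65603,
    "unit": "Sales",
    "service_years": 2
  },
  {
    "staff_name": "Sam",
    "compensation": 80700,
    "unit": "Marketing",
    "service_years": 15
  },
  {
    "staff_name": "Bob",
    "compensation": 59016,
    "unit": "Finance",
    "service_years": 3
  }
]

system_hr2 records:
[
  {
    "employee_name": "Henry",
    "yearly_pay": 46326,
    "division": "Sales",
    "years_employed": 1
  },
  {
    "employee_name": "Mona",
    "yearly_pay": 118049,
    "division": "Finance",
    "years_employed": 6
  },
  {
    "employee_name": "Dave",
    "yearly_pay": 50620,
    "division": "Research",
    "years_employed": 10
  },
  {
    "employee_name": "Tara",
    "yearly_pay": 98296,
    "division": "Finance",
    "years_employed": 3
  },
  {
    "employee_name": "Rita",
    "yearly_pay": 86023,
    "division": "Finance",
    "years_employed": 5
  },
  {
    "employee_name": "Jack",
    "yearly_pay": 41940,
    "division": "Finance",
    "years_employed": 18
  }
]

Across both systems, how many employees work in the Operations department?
2

Schema mapping: "unit" (system_hr3) = "division" (system_hr2) = department

Operations employees in system_hr3: 2
Operations employees in system_hr2: 0

Total in Operations: 2 + 0 = 2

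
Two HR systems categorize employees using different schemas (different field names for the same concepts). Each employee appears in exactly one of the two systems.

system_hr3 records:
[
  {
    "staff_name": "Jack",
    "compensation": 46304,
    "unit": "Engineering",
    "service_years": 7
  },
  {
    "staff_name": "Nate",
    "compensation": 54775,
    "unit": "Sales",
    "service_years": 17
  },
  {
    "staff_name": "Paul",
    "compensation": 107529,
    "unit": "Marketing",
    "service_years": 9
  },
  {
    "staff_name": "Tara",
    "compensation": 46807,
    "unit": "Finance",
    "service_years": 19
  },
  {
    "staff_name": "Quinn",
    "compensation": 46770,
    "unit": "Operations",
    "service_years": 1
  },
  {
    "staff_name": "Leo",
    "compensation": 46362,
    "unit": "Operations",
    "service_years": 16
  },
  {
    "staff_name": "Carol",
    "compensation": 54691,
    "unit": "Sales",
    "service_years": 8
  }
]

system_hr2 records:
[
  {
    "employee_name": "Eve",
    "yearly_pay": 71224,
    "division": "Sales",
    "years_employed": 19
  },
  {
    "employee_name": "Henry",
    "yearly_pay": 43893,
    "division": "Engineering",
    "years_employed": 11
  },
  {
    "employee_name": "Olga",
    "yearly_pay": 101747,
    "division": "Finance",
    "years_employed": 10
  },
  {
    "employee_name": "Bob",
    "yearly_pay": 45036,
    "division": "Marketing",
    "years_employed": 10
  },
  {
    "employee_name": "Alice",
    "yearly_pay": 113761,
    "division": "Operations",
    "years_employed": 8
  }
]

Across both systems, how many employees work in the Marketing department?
2

Schema mapping: "unit" (system_hr3) = "division" (system_hr2) = department

Marketing employees in system_hr3: 1
Marketing employees in system_hr2: 1

Total in Marketing: 1 + 1 = 2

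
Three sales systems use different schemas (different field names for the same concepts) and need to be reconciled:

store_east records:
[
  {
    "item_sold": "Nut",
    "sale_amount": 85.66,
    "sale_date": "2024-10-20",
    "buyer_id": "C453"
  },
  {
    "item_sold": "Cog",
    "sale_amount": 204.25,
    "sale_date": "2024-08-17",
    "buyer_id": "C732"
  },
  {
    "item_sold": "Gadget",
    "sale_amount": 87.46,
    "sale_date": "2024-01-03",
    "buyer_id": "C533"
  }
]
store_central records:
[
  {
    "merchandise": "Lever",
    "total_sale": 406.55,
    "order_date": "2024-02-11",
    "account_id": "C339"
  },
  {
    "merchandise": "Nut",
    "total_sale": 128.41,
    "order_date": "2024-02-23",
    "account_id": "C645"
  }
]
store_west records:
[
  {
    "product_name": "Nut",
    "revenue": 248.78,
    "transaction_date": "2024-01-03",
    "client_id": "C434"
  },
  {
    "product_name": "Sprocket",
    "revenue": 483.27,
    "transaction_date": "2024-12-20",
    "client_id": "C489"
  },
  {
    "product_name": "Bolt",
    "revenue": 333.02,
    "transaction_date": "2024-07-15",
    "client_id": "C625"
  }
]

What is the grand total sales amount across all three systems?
1977.4

Schema reconciliation - all amount fields map to sale amount:

store_east (sale_amount): 377.37
store_central (total_sale): 534.96
store_west (revenue): 1065.07

Grand total: 1977.4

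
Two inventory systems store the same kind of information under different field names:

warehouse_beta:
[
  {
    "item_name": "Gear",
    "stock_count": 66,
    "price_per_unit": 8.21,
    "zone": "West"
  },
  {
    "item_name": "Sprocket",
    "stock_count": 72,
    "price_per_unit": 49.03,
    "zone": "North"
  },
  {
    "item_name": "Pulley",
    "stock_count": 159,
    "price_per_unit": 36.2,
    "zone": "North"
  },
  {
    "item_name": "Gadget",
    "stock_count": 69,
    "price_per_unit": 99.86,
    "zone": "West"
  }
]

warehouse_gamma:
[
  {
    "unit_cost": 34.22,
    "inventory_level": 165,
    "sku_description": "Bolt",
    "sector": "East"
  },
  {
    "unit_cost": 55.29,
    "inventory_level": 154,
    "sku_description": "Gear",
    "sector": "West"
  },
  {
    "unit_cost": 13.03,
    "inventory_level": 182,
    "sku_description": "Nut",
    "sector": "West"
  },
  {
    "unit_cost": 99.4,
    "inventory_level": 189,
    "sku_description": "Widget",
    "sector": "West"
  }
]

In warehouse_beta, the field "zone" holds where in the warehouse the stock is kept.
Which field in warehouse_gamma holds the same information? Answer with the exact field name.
sector

In warehouse_beta, "zone" holds where in the warehouse the stock is kept.
The fields in warehouse_gamma are: "unit_cost", "inventory_level", "sku_description", "sector".
"sector" is the match: the name refers to the same concept and its values are area labels (e.g. 'East', 'West').
The other fields ("unit_cost", "inventory_level", "sku_description") hold different kinds of data.

So "zone" in warehouse_beta corresponds to "sector" in warehouse_gamma.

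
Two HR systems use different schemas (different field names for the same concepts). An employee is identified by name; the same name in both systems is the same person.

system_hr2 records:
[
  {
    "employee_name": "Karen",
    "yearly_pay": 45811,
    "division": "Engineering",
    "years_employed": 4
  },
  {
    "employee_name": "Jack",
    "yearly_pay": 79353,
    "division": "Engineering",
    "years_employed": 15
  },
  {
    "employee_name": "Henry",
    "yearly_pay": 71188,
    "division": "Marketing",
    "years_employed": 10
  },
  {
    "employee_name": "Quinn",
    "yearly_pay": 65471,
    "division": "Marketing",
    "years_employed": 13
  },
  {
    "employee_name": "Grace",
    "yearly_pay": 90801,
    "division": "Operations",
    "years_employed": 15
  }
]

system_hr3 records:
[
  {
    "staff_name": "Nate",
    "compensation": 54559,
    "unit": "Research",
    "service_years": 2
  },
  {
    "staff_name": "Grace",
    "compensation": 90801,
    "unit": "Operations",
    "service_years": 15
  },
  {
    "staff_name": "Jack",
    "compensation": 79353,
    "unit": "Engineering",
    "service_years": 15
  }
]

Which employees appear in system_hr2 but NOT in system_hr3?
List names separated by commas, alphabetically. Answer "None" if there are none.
Henry, Karen, Quinn

Schema mapping: "employee_name" (system_hr2) = "staff_name" (system_hr3) = employee name

Names in system_hr2: ['Grace', 'Henry', 'Jack', 'Karen', 'Quinn']
Names in system_hr3: ['Grace', 'Jack', 'Nate']

In system_hr2 but not system_hr3: ['Henry', 'Karen', 'Quinn']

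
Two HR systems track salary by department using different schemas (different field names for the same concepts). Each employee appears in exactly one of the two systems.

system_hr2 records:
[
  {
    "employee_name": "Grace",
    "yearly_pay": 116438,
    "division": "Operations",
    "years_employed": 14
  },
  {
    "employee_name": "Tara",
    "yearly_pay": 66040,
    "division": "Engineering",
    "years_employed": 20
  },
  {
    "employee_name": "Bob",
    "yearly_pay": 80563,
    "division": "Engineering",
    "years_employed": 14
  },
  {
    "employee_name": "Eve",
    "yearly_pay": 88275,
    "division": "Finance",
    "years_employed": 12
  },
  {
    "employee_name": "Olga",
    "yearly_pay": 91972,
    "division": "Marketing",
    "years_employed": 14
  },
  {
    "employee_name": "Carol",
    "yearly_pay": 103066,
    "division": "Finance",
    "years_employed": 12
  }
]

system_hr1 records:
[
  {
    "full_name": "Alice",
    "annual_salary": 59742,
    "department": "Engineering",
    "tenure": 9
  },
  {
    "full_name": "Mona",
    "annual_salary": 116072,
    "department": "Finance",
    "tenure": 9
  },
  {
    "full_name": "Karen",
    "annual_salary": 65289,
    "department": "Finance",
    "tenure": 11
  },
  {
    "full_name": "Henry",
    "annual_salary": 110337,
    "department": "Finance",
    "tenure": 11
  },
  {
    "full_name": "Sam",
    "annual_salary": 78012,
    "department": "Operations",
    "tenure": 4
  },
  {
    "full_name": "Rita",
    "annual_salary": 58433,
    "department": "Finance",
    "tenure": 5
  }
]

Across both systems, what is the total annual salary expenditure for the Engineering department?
206345

Schema mappings:
- "division" (system_hr2) = "department" (system_hr1) = department
- "yearly_pay" (system_hr2) = "annual_salary" (system_hr1) = salary

Engineering salaries from system_hr2: 146603
Engineering salaries from system_hr1: 59742

Total: 146603 + 59742 = 206345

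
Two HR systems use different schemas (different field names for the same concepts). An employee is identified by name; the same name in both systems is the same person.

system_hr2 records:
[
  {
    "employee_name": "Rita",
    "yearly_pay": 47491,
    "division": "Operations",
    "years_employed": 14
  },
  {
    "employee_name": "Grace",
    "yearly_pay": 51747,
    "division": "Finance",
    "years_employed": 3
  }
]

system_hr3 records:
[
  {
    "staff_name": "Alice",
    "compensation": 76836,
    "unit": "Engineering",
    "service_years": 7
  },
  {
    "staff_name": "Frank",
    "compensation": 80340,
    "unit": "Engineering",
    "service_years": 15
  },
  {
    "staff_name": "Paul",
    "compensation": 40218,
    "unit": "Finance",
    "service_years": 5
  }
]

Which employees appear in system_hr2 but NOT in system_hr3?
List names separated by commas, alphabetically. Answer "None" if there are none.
Grace, Rita

Schema mapping: "employee_name" (system_hr2) = "staff_name" (system_hr3) = employee name

Names in system_hr2: ['Grace', 'Rita']
Names in system_hr3: ['Alice', 'Frank', 'Paul']

In system_hr2 but not system_hr3: ['Grace', 'Rita']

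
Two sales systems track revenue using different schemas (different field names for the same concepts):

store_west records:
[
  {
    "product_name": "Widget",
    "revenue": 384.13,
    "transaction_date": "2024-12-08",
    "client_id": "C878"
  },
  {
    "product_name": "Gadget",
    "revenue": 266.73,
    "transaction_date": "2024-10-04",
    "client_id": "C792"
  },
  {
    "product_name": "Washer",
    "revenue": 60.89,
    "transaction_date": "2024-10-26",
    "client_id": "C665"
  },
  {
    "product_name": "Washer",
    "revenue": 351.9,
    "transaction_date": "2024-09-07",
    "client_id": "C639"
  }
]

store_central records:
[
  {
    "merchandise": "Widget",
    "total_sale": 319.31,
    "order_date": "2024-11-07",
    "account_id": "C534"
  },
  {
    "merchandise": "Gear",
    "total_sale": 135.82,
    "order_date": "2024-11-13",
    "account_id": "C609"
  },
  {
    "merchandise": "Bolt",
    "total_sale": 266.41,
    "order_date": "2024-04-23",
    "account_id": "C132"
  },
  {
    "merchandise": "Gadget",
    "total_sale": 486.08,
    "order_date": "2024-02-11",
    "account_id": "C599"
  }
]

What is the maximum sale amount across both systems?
486.08

Reconcile: "revenue" (store_west) = "total_sale" (store_central) = sale amount

Maximum in store_west: 384.13
Maximum in store_central: 486.08

Overall maximum: max(384.13, 486.08) = 486.08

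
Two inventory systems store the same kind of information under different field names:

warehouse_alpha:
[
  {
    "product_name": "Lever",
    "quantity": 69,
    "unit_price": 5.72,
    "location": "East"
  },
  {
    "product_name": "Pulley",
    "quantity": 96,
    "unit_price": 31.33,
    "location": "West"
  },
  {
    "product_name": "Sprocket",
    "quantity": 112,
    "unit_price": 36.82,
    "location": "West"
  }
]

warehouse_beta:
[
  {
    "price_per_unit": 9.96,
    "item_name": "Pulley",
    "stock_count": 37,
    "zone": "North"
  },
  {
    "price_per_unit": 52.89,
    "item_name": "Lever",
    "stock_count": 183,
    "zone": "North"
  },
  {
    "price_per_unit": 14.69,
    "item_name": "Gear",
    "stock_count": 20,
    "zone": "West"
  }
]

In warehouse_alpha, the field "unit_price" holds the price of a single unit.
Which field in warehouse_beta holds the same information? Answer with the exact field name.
price_per_unit

In warehouse_alpha, "unit_price" holds the price of a single unit.
The fields in warehouse_beta are: "price_per_unit", "item_name", "stock_count", "zone".
"price_per_unit" is the match: the name refers to the same concept and its values are decimal currency amounts (e.g. 9.96, 52.89).
The other fields ("item_name", "stock_count", "zone") hold different kinds of data.

So "unit_price" in warehouse_alpha corresponds to "price_per_unit" in warehouse_beta.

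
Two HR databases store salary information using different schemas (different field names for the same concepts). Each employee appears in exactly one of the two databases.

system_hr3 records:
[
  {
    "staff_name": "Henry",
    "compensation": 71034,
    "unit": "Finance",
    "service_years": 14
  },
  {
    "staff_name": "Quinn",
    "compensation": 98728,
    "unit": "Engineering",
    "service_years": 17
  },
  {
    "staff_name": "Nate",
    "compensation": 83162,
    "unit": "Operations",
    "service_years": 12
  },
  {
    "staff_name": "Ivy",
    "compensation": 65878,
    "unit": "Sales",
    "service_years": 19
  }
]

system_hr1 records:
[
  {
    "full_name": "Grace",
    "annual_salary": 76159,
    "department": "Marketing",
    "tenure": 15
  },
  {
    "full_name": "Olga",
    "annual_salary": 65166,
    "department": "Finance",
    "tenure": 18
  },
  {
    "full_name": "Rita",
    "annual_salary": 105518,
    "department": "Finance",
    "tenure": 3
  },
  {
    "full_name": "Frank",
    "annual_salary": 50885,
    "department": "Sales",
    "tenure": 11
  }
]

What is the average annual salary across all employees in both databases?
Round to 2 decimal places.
77066.25

Schema mapping: "compensation" (system_hr3) = "annual_salary" (system_hr1) = annual salary

All salaries: [71034, 98728, 83162, 65878, 76159, 65166, 105518, 50885]
Sum: 616530
Count: 8
Average: 616530 / 8 = 77066.25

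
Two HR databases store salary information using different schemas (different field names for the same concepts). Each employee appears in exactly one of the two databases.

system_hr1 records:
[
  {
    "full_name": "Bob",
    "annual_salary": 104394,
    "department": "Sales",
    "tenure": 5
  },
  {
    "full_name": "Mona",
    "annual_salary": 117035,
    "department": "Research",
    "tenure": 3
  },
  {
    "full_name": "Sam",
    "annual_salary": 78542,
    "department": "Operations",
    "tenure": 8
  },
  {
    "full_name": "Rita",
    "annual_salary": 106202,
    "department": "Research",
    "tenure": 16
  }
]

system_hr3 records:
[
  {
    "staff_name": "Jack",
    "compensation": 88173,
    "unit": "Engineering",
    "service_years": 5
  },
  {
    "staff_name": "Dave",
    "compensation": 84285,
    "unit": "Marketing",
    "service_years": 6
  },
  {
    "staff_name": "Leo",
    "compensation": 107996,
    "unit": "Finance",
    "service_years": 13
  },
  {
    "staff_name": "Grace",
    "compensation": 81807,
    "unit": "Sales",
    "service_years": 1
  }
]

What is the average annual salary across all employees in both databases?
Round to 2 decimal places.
96054.25

Schema mapping: "annual_salary" (system_hr1) = "compensation" (system_hr3) = annual salary

All salaries: [104394, 117035, 78542, 106202, 88173, 84285, 107996, 81807]
Sum: 768434
Count: 8
Average: 768434 / 8 = 96054.25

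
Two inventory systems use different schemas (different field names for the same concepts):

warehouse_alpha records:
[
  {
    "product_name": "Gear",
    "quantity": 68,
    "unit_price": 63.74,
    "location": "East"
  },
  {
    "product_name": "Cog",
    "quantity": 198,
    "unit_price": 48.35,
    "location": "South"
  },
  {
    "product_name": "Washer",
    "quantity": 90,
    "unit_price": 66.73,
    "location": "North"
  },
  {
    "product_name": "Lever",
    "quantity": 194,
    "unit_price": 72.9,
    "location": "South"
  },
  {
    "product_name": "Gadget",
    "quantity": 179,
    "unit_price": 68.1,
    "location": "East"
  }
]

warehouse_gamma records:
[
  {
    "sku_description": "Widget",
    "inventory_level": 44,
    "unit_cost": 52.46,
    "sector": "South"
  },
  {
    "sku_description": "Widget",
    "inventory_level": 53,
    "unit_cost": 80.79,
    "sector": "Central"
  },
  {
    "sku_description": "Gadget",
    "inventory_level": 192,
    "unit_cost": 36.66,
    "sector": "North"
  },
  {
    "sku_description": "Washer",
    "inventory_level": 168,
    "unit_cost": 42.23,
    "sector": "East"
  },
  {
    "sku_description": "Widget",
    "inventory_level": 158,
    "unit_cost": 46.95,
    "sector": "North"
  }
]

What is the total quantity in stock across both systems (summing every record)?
1344

To reconcile these schemas, identify the field holding the quantity in stock in each system:
1. In warehouse_alpha it is "quantity"
2. In warehouse_gamma it is "inventory_level"

From warehouse_alpha: 68 + 198 + 90 + 194 + 179 = 729
From warehouse_gamma: 44 + 53 + 192 + 168 + 158 = 615

Total: 729 + 615 = 1344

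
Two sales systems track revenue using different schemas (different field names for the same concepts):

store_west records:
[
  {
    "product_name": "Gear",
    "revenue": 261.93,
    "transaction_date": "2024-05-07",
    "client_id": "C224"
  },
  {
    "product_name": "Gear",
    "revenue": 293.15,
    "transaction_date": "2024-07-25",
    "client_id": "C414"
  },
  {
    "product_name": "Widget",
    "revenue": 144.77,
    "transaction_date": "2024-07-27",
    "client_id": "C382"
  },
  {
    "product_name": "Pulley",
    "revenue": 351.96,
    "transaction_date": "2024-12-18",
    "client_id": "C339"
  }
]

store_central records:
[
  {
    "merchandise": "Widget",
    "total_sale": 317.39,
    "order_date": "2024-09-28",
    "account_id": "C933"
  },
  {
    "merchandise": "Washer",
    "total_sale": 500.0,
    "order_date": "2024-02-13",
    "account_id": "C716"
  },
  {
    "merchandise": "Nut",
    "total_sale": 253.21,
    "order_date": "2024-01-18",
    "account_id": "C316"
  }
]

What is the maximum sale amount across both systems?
500.0

Reconcile: "revenue" (store_west) = "total_sale" (store_central) = sale amount

Maximum in store_west: 351.96
Maximum in store_central: 500.0

Overall maximum: max(351.96, 500.0) = 500.0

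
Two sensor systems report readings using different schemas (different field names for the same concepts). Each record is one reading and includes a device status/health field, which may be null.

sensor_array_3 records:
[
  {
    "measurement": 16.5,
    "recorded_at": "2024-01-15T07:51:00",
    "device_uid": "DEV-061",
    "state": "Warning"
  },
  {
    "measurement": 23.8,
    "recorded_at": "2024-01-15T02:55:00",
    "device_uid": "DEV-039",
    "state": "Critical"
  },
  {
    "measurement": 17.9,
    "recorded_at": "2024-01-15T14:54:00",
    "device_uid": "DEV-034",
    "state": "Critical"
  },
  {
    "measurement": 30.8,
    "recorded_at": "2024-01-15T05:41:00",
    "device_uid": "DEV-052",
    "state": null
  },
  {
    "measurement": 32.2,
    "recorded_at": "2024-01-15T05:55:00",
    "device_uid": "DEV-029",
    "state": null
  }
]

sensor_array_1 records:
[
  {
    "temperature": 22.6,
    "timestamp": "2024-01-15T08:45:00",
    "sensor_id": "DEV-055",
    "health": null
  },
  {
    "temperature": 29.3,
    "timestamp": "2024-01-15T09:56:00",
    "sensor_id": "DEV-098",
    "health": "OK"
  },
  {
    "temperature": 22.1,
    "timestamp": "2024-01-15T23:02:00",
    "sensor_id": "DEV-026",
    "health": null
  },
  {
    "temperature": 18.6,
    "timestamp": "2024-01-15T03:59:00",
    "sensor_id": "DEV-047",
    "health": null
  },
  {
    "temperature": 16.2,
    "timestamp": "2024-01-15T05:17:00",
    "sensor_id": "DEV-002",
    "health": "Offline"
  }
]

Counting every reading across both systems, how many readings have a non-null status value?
5

Schema mapping: "state" (sensor_array_3) = "health" (sensor_array_1) = status

Non-null in sensor_array_3: 3
Non-null in sensor_array_1: 2

Total non-null: 3 + 2 = 5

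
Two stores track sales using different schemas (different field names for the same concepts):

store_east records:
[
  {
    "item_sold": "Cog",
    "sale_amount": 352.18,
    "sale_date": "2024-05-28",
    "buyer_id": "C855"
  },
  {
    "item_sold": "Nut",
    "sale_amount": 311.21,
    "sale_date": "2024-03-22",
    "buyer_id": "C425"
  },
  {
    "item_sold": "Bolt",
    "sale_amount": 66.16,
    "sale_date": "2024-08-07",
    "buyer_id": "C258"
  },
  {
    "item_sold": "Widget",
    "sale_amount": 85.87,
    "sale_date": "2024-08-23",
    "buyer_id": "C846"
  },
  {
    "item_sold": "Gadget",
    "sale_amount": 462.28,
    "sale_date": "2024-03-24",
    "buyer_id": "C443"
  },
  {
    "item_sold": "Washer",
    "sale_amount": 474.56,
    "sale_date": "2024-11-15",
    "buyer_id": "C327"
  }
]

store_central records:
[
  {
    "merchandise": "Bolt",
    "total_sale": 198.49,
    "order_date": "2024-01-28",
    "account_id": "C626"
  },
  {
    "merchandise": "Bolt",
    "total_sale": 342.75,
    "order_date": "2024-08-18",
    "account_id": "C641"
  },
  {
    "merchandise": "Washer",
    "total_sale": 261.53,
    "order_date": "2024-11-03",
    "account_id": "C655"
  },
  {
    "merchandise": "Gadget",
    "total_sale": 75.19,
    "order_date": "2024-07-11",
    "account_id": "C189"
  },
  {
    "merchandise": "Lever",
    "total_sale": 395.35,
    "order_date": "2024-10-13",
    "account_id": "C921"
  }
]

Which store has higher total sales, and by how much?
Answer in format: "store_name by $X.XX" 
store_east by $478.95

Schema mapping: "sale_amount" (store_east) = "total_sale" (store_central) = sale amount

Total for store_east: 1752.26
Total for store_central: 1273.31

Difference: |1752.26 - 1273.31| = 478.95
store_east has higher sales by $478.95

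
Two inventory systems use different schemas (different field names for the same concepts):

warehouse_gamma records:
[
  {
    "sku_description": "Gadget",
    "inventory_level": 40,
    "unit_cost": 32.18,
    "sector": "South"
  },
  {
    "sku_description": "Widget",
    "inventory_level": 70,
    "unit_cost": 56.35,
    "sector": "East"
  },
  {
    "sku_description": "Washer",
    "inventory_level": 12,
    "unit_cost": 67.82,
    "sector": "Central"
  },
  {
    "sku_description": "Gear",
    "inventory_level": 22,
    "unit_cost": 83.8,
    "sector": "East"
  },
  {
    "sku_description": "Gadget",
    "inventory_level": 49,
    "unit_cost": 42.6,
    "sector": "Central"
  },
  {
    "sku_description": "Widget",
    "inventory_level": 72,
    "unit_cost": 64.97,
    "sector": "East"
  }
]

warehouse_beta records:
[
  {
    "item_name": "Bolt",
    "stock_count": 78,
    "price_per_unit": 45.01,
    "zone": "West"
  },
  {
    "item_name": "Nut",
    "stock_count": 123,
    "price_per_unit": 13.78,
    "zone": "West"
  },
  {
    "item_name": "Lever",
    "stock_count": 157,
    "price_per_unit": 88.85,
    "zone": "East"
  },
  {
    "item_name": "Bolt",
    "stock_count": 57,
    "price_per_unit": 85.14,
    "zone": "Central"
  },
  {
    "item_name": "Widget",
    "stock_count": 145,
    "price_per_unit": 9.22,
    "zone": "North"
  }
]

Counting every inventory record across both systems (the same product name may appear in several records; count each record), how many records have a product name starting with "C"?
0

Schema mapping: "sku_description" (warehouse_gamma) = "item_name" (warehouse_beta) = product name

Records with product name starting with "C" in warehouse_gamma: 0
Records with product name starting with "C" in warehouse_beta: 0

Total: 0 + 0 = 0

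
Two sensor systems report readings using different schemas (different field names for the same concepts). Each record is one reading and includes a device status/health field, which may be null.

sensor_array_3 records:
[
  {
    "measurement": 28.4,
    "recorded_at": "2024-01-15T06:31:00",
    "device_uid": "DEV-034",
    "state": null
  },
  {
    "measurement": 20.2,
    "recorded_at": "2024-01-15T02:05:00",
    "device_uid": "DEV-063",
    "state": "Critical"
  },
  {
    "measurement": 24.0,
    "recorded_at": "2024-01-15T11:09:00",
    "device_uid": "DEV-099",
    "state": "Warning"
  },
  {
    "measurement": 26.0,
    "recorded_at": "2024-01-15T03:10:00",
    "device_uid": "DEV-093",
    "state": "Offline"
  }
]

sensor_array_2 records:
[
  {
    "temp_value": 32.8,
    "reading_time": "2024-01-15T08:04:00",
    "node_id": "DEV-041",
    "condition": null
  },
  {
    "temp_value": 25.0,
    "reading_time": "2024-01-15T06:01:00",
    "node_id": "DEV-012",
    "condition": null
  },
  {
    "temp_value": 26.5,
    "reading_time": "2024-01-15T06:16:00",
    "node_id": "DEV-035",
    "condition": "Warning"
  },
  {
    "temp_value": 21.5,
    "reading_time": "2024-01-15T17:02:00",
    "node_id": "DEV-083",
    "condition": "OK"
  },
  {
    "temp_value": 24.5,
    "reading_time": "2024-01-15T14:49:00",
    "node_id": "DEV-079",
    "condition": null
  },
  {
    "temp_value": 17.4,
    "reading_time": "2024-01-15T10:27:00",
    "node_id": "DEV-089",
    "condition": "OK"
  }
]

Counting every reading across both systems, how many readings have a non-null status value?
6

Schema mapping: "state" (sensor_array_3) = "condition" (sensor_array_2) = status

Non-null in sensor_array_3: 3
Non-null in sensor_array_2: 3

Total non-null: 3 + 3 = 6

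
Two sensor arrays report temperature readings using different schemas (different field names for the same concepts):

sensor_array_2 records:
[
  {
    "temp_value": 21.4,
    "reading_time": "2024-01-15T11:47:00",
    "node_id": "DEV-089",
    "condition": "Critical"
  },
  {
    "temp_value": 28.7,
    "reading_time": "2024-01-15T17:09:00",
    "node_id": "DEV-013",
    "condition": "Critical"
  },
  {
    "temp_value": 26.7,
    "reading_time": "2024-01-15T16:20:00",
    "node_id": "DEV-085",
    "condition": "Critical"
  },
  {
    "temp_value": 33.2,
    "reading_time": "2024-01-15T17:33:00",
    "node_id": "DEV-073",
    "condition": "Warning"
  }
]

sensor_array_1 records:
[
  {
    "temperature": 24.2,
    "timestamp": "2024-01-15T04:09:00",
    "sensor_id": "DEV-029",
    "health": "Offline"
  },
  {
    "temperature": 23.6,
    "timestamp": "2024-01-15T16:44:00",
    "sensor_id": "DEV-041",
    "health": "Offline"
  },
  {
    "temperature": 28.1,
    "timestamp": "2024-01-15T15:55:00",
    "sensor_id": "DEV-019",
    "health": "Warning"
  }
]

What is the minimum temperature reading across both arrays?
21.4

Schema mapping: "temp_value" (sensor_array_2) = "temperature" (sensor_array_1) = temperature reading

Minimum in sensor_array_2: 21.4
Minimum in sensor_array_1: 23.6

Overall minimum: min(21.4, 23.6) = 21.4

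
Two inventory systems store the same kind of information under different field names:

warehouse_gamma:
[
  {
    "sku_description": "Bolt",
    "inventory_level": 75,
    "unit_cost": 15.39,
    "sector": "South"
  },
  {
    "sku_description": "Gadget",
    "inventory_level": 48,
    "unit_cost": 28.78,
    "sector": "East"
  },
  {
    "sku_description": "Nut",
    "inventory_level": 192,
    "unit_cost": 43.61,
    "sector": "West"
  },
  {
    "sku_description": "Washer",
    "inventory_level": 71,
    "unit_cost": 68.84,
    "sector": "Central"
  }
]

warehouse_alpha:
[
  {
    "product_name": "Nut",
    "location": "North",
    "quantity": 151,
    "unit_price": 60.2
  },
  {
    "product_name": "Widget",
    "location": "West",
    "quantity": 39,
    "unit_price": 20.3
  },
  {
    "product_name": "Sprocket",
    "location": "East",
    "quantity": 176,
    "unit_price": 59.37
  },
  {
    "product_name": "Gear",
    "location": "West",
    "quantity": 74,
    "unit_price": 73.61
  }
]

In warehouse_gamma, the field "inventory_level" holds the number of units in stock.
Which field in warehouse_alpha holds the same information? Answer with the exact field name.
quantity

In warehouse_gamma, "inventory_level" holds the number of units in stock.
The fields in warehouse_alpha are: "product_name", "location", "quantity", "unit_price".
"quantity" is the match: the name refers to the same concept and its values are whole-number counts (e.g. 151, 39).
The other fields ("product_name", "location", "unit_price") hold different kinds of data.

So "inventory_level" in warehouse_gamma corresponds to "quantity" in warehouse_alpha.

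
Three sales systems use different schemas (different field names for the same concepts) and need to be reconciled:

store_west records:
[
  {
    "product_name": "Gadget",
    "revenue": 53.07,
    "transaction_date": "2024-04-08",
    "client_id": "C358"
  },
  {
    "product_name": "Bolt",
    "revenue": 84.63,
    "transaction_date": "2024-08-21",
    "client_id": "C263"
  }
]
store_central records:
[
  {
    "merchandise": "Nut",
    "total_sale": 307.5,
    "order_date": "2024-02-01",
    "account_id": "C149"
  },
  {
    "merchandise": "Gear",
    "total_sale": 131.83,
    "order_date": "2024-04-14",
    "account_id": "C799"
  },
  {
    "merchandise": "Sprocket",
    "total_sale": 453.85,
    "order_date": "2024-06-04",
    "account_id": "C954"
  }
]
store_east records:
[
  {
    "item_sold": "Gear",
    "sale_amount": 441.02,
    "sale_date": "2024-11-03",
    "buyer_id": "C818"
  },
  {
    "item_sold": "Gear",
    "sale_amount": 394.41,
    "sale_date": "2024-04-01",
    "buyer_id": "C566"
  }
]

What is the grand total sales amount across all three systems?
1866.31

Schema reconciliation - all amount fields map to sale amount:

store_west (revenue): 137.7
store_central (total_sale): 893.18
store_east (sale_amount): 835.43

Grand total: 1866.31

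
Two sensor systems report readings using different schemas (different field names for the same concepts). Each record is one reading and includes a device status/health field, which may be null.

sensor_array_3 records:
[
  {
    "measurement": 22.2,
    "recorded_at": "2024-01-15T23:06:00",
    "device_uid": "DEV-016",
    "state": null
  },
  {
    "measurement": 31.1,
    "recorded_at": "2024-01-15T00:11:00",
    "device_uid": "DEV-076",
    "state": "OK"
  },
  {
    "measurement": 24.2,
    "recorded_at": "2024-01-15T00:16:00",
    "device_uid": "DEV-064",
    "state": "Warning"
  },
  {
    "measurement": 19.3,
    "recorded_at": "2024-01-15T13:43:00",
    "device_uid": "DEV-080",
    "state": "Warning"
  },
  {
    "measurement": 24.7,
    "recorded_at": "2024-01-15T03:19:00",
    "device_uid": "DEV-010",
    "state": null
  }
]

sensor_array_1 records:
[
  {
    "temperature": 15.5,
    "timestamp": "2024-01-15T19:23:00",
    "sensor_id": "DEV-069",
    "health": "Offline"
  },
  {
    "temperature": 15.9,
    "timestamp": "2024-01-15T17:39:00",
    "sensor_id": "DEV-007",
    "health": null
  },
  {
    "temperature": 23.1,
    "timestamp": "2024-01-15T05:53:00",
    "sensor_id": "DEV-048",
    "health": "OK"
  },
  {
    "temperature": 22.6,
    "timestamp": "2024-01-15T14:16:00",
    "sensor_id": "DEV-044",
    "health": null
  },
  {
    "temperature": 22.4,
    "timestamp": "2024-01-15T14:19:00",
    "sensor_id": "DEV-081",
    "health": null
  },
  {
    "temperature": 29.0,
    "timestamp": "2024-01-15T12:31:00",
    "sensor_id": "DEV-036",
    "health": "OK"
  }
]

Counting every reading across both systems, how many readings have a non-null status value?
6

Schema mapping: "state" (sensor_array_3) = "health" (sensor_array_1) = status

Non-null in sensor_array_3: 3
Non-null in sensor_array_1: 3

Total non-null: 3 + 3 = 6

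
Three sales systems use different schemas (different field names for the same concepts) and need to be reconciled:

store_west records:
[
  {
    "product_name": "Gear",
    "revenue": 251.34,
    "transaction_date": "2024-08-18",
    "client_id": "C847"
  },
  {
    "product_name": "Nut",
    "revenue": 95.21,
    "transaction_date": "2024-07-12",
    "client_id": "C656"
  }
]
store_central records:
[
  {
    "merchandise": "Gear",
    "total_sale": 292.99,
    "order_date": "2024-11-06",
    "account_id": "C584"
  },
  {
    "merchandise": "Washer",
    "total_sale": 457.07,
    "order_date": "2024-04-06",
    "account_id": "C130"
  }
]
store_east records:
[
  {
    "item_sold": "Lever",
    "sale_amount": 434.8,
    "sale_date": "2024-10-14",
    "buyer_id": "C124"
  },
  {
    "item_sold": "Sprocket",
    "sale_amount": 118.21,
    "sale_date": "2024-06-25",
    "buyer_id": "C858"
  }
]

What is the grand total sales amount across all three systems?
1649.62

Schema reconciliation - all amount fields map to sale amount:

store_west (revenue): 346.55
store_central (total_sale): 750.06
store_east (sale_amount): 553.01

Grand total: 1649.62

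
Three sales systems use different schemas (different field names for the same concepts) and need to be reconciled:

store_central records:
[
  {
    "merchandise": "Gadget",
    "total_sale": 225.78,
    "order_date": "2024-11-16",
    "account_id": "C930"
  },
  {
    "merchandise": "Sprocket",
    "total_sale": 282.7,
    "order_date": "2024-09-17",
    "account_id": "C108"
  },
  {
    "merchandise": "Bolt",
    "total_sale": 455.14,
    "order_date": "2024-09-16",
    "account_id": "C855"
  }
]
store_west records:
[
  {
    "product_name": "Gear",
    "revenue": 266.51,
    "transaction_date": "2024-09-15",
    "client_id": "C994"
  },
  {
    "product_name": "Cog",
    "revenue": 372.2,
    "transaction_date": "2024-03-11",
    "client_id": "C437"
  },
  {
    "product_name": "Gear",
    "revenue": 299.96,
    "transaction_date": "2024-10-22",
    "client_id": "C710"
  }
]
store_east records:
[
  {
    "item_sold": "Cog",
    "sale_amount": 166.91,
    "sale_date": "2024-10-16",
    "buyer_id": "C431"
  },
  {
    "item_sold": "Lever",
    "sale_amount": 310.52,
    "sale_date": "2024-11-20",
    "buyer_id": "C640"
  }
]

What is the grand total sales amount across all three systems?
2379.72

Schema reconciliation - all amount fields map to sale amount:

store_central (total_sale): 963.62
store_west (revenue): 938.67
store_east (sale_amount): 477.43

Grand total: 2379.72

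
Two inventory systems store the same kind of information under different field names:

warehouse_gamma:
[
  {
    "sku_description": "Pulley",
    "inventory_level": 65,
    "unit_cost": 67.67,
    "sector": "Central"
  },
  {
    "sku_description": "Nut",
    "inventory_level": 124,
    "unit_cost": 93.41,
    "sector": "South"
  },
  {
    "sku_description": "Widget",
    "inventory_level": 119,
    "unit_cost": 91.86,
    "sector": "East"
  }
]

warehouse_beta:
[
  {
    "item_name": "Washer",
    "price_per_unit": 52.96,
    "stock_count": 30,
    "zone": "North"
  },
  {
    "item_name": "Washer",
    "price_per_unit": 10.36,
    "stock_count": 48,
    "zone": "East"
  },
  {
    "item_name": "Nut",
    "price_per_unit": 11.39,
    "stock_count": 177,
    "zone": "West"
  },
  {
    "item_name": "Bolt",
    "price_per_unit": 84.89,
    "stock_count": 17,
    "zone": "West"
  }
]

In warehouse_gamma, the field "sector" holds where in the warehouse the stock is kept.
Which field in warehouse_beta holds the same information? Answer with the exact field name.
zone

In warehouse_gamma, "sector" holds where in the warehouse the stock is kept.
The fields in warehouse_beta are: "item_name", "price_per_unit", "stock_count", "zone".
"zone" is the match: the name refers to the same concept and its values are area labels (e.g. 'East', 'North').
The other fields ("item_name", "price_per_unit", "stock_count") hold different kinds of data.

So "sector" in warehouse_gamma corresponds to "zone" in warehouse_beta.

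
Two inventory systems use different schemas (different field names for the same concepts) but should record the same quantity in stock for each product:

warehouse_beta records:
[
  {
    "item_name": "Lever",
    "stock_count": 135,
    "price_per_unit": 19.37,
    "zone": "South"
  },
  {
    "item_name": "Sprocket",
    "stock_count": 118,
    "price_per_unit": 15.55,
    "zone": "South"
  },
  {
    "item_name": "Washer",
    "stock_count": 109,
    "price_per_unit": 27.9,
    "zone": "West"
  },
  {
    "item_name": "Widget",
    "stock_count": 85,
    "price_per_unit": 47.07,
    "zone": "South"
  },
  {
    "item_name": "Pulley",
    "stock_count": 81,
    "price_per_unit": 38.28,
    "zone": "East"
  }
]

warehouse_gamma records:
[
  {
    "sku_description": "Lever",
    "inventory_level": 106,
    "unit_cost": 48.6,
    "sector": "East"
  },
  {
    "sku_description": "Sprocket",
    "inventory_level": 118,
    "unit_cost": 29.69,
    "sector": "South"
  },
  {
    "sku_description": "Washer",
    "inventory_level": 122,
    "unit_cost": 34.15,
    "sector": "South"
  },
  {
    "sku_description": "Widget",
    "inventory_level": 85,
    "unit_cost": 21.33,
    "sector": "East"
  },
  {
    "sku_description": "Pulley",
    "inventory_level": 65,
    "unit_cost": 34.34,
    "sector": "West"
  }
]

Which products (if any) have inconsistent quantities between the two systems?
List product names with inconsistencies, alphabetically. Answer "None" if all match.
Lever, Pulley, Washer

Schema mappings:
- "item_name" (warehouse_beta) = "sku_description" (warehouse_gamma) = product name
- "stock_count" (warehouse_beta) = "inventory_level" (warehouse_gamma) = quantity

Comparison:
  Lever: 135 vs 106 - MISMATCH
  Sprocket: 118 vs 118 - MATCH
  Washer: 109 vs 122 - MISMATCH
  Widget: 85 vs 85 - MATCH
  Pulley: 81 vs 65 - MISMATCH

Products with inconsistencies: Lever, Pulley, Washer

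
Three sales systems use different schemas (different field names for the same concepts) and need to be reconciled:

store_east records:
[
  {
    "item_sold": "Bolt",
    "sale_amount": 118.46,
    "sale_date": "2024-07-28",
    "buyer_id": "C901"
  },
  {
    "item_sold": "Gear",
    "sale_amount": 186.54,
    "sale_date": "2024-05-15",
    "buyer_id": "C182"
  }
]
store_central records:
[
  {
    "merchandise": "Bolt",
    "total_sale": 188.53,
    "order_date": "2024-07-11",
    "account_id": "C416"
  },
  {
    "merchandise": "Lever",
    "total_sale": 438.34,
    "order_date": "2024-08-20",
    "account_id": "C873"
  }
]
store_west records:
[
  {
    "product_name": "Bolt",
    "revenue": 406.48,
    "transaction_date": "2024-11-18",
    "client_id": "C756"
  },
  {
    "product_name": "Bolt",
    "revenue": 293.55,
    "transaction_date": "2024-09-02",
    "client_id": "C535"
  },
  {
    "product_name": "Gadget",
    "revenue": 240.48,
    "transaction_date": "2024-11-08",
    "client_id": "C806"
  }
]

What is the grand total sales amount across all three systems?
1872.38

Schema reconciliation - all amount fields map to sale amount:

store_east (sale_amount): 305.0
store_central (total_sale): 626.87
store_west (revenue): 940.51

Grand total: 1872.38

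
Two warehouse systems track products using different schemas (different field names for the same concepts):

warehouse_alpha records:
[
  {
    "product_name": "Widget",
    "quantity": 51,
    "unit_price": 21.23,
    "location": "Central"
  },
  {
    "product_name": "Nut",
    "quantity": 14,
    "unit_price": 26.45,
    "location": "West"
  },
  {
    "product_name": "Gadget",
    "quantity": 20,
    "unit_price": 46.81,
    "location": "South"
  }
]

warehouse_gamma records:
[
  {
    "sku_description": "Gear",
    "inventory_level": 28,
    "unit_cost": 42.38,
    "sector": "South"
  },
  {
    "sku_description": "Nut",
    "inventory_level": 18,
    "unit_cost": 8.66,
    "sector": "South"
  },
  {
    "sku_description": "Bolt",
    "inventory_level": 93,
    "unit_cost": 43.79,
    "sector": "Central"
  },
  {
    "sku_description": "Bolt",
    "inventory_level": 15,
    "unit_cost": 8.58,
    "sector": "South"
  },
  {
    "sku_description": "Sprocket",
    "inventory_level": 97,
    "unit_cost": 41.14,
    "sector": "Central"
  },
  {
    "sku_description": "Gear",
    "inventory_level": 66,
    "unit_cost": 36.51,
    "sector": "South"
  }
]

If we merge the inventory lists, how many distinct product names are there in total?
6

Schema mapping: "product_name" (warehouse_alpha) = "sku_description" (warehouse_gamma) = product name

Products in warehouse_alpha: ['Gadget', 'Nut', 'Widget']
Products in warehouse_gamma: ['Bolt', 'Gear', 'Nut', 'Sprocket']

Union (unique products): ['Bolt', 'Gadget', 'Gear', 'Nut', 'Sprocket', 'Widget']
Count: 6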